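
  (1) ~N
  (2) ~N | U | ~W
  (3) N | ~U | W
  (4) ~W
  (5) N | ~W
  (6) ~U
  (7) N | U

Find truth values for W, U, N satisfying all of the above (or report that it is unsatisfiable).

Case U = True:
  Clause (~U) is falsified — contradiction.
Case U = False:
  (~N) forces N = False.
  Clause (N | U) is falsified — contradiction.
Both cases fail, so the formula is unsatisfiable.

UNSATISFIABLE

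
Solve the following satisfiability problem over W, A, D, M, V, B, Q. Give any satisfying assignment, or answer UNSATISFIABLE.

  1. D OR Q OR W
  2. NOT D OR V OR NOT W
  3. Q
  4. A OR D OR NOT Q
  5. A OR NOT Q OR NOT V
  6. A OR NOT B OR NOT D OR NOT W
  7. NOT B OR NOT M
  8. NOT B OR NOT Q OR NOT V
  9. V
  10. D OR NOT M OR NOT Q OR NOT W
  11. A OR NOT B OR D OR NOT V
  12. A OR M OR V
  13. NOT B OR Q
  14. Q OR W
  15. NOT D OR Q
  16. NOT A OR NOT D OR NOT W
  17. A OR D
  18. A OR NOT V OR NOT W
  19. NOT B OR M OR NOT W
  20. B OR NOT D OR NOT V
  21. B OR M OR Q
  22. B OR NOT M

Unit clause (Q) forces Q = True.
Unit clause (V) forces V = True.
In (A OR NOT Q OR NOT V) only A is left, so A = True.
In (NOT B OR NOT Q OR NOT V) only NOT B is left, so B = False.
In (B OR NOT D OR NOT V) only NOT D is left, so D = False.
In (B OR NOT M) only NOT M is left, so M = False.
Set W = False.
All clauses satisfied.

W = False, A = True, D = False, M = False, V = True, B = False, Q = True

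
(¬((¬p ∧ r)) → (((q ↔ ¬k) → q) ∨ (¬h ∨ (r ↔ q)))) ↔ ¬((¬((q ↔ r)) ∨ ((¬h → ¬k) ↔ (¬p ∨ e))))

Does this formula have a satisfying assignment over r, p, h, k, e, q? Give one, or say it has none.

r=T, p=T, h=T, k=F, e=F, q=T

  (¬((¬p ∧ r)) → (((q ↔ ¬k) → q) ∨ (¬h ∨ (r ↔ q)))) ↔ ¬((¬((q ↔ r)) ∨ ((¬h → ¬k) ↔ (¬p ∨ e)))) = True
    ¬((¬p ∧ r)) → (((q ↔ ¬k) → q) ∨ (¬h ∨ (r ↔ q))) = True
      ¬((¬p ∧ r)) = True
        ¬p ∧ r = False
          ¬p = False
      ((q ↔ ¬k) → q) ∨ (¬h ∨ (r ↔ q)) = True
        (q ↔ ¬k) → q = True
          q ↔ ¬k = True
            ¬k = True
        ¬h ∨ (r ↔ q) = True
          ¬h = False
          r ↔ q = True
    ¬((¬((q ↔ r)) ∨ ((¬h → ¬k) ↔ (¬p ∨ e)))) = True
      ¬((q ↔ r)) ∨ ((¬h → ¬k) ↔ (¬p ∨ e)) = False
        ¬((q ↔ r)) = False
          q ↔ r = True
        (¬h → ¬k) ↔ (¬p ∨ e) = False
          ¬h → ¬k = True
            ¬h = False
            ¬k = True
          ¬p ∨ e = False
            ¬p = False
The formula evaluates to True.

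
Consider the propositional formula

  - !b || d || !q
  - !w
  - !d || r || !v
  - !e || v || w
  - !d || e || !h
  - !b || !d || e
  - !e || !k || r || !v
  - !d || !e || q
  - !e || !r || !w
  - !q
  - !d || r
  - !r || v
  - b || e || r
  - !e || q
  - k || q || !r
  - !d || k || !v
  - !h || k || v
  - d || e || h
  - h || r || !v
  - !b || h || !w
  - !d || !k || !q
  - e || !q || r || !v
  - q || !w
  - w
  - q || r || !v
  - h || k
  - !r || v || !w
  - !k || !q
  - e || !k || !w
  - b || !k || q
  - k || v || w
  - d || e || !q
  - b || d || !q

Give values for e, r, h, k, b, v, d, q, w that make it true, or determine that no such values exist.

Case w = True:
  Clause (!w) is falsified — contradiction.
Case w = False:
  Clause (w) is falsified — contradiction.
Both cases fail, so the formula is unsatisfiable.

Unsatisfiable — no assignment works.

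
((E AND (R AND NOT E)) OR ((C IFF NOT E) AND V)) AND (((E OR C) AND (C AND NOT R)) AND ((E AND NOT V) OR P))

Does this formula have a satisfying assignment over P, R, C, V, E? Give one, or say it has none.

P = True, R = False, C = True, V = True, E = False

  (E AND (R AND NOT E)) OR ((C IFF NOT E) AND V) = True
    E AND (R AND NOT E) = False
      R AND NOT E = False
        NOT E = True
    (C IFF NOT E) AND V = True
      C IFF NOT E = True
        NOT E = True
  ((E OR C) AND (C AND NOT R)) AND ((E AND NOT V) OR P) = True
    (E OR C) AND (C AND NOT R) = True
      E OR C = True
      C AND NOT R = True
        NOT R = True
    (E AND NOT V) OR P = True
      E AND NOT V = False
        NOT V = False
Both conjuncts True, so the formula holds.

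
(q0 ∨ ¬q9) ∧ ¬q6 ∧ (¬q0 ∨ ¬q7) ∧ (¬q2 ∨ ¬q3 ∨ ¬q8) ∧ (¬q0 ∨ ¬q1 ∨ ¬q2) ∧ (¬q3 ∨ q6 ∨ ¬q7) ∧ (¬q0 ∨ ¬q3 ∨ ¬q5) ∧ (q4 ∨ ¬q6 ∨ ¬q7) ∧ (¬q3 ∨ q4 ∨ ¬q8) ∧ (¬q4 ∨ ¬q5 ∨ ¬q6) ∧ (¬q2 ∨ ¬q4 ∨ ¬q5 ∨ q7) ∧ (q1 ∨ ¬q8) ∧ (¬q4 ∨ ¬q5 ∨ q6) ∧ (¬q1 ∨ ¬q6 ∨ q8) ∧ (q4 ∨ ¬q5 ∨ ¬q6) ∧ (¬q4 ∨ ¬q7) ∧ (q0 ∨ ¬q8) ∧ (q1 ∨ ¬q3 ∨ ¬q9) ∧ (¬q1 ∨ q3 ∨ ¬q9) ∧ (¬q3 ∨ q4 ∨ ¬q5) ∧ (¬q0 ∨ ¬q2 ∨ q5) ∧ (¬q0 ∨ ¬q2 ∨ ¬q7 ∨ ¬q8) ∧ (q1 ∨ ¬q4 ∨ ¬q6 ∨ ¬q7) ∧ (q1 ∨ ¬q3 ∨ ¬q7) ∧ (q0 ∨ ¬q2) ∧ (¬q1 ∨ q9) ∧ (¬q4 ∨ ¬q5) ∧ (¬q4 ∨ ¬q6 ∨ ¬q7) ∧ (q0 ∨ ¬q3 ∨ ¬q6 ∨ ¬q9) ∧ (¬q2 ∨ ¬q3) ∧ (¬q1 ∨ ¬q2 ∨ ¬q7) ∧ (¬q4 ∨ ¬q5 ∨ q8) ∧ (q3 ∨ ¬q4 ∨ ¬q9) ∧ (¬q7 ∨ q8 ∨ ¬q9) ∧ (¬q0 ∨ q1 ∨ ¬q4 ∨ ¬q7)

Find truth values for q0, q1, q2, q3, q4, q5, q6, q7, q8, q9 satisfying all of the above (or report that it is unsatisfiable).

Unit clause (¬q6) forces q6 = False.
Set q0 = True.
  then (¬q0 ∨ ¬q7) forces q7 = False.
Set q1 = False.
  then (q1 ∨ ¬q8) forces q8 = False.
Set q2 = False.
Set q3 = False.
Set q4 = False.
Set q5 = True.
Set q9 = True.
All clauses satisfied.

q0 = True; q1 = False; q2 = False; q3 = False; q4 = False; q5 = True; q6 = False; q7 = False; q8 = False; q9 = True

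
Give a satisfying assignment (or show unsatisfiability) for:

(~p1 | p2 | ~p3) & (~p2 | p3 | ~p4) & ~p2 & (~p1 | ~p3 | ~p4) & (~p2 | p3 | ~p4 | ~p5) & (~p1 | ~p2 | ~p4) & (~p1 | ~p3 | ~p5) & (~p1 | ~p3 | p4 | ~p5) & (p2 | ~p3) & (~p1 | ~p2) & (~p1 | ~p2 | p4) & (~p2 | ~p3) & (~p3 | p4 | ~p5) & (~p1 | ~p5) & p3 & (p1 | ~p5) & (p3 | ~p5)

Unsatisfiable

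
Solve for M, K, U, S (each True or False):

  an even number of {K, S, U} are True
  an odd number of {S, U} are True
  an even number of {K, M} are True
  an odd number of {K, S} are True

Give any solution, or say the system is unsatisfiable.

M = True, K = True, U = True, S = False

{K, S, U}: 2 true → even ✓
{S, U}: 1 true → odd ✓
{K, M}: 2 true → even ✓
{K, S}: 1 true → odd ✓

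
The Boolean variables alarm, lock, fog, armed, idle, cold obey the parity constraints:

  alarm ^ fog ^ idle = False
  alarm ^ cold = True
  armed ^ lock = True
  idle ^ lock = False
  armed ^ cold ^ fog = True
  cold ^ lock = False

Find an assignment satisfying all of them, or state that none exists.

Adding constraints 1, 2, 3, 4, 5 mod 2: every variable appears an even number of times on the left, so the left side is 0.
But the right sides sum to 1 (mod 2). 0 ≠ 1 — the system is inconsistent.

Unsatisfiable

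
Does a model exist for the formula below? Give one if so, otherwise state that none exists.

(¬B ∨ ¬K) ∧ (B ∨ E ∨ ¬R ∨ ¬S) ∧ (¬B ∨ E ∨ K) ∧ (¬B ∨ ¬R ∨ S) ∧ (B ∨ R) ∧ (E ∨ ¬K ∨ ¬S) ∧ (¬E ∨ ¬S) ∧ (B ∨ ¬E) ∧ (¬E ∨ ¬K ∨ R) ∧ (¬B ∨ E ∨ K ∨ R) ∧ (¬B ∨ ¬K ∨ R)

B=F, S=F, R=T, K=F, E=F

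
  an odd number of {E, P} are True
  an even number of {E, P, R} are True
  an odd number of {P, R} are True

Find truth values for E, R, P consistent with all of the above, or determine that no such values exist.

E=T, R=T, P=F

{E, P}: 1 true → odd ✓
{E, P, R}: 2 true → even ✓
{P, R}: 1 true → odd ✓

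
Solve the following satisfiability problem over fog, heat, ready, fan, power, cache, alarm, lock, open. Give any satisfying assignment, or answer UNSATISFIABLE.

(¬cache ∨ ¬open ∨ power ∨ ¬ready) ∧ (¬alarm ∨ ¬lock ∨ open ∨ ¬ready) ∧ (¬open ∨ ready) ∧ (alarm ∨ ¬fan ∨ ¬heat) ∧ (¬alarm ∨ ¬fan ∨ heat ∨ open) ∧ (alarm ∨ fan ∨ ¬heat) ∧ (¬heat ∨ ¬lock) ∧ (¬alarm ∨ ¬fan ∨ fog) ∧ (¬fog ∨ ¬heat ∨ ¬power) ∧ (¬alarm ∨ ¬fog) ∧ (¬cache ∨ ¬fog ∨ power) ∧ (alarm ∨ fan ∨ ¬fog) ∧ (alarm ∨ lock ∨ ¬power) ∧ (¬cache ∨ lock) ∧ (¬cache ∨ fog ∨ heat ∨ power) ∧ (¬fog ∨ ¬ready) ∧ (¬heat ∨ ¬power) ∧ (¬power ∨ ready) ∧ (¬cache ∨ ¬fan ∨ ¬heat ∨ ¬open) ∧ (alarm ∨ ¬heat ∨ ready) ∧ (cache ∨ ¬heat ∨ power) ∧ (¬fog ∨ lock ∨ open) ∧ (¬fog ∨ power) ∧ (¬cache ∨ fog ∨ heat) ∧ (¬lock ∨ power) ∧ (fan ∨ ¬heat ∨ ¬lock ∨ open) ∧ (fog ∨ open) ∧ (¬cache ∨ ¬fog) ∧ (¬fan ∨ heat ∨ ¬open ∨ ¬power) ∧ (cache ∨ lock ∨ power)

fog = False; heat = False; ready = True; fan = False; power = True; cache = False; alarm = True; lock = False; open = True

Set fog = False.
  then (fog ∨ open) forces open = True.
  then (¬open ∨ ready) forces ready = True.
Set heat = False.
  then (¬cache ∨ fog ∨ heat) forces cache = False.
Try fan = True:
  (¬alarm ∨ ¬fan ∨ fog) forces alarm = False.
  (¬fan ∨ heat ∨ ¬open ∨ ¬power) forces power = False.
  (¬lock ∨ power) forces lock = False.
  clause (cache ∨ lock ∨ power) is falsified — backtrack.
So fan = False.
Set power = True.
Set alarm = True.
Set lock = False.
All clauses satisfied.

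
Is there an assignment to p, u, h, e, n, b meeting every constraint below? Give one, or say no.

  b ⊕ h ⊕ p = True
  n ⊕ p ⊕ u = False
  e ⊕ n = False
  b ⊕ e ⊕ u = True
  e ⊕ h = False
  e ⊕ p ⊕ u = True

Adding constraints 2, 3, 6 mod 2: every variable appears an even number of times on the left, so the left side is 0.
But the right sides sum to 1 (mod 2). 0 ≠ 1 — the system is inconsistent.

Unsatisfiable — no assignment works.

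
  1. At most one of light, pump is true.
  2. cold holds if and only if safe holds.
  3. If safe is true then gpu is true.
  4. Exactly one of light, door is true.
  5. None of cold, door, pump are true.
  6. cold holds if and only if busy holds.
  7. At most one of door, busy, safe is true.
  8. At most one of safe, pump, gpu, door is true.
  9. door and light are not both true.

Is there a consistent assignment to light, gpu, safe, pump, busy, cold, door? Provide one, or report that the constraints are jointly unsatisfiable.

light=T, gpu=F, safe=F, pump=F, busy=F, cold=F, door=F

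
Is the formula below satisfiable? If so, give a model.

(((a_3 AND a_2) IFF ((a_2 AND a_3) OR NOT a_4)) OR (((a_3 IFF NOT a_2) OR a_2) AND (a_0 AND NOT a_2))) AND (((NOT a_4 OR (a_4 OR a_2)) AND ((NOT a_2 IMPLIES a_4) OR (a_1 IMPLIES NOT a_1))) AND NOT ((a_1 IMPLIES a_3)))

a_0=F, a_1=T, a_2=T, a_3=F, a_4=T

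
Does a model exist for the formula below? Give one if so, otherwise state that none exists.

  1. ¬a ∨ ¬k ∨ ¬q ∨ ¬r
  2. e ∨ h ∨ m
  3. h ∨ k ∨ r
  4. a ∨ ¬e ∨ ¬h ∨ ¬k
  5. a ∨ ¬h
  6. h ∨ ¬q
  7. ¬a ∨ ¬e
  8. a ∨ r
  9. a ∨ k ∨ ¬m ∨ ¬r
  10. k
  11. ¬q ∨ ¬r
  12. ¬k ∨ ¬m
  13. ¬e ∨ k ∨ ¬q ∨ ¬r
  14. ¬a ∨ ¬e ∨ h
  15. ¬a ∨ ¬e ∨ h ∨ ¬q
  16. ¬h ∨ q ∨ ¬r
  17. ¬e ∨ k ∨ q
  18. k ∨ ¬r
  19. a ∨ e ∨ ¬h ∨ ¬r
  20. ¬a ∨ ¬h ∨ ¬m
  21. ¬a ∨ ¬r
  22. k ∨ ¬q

r = False; a = True; m = False; h = True; e = False; q = False; k = True

Unit clause (k) forces k = True.
In (¬k ∨ ¬m) only ¬m is left, so m = False.
Set r = False.
  then (a ∨ r) forces a = True.
  then (¬a ∨ ¬e) forces e = False.
  then (e ∨ h ∨ m) forces h = True.
Set q = False.
All clauses satisfied.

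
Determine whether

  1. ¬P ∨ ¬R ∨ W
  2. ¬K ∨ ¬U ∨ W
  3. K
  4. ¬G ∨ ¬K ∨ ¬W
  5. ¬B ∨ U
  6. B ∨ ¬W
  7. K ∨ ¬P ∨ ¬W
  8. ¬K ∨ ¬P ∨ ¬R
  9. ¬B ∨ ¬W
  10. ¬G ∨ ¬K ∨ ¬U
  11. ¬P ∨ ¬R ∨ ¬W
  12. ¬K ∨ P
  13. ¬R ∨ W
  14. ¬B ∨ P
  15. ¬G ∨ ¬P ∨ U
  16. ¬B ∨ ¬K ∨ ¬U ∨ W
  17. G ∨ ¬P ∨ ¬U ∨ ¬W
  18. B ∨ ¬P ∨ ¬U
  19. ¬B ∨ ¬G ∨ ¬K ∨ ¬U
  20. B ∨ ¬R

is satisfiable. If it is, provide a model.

B=F; P=T; G=F; K=T; W=F; U=F; R=F

Unit clause (K) forces K = True.
In (¬K ∨ P) only P is left, so P = True.
In (¬K ∨ ¬P ∨ ¬R) only ¬R is left, so R = False.
Try B = True:
  (¬B ∨ U) forces U = True.
  (¬K ∨ ¬U ∨ W) forces W = True.
  clause (¬B ∨ ¬W) is falsified — backtrack.
So B = False.
  then (B ∨ ¬W) forces W = False.
  then (B ∨ ¬P ∨ ¬U) forces U = False.
  then (¬G ∨ ¬P ∨ U) forces G = False.
All clauses satisfied.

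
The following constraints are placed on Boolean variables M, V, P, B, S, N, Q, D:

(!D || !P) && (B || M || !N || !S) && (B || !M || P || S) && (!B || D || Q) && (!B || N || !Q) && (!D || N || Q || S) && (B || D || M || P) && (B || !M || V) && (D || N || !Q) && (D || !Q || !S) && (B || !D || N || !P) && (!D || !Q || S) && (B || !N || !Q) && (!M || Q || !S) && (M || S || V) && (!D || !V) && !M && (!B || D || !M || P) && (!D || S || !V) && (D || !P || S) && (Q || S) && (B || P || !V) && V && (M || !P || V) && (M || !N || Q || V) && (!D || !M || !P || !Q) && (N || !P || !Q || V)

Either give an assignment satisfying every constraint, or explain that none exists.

Unit clause (!M) forces M = False.
Unit clause (V) forces V = True.
In (!D || !V) only !D is left, so D = False.
Set P = False.
  then (B || D || M || P) forces B = True.
  then (!B || D || Q) forces Q = True.
  then (!B || N || !Q) forces N = True.
  then (D || !Q || !S) forces S = False.
All clauses satisfied.

M: False, V: True, P: False, B: True, S: False, N: True, Q: True, D: False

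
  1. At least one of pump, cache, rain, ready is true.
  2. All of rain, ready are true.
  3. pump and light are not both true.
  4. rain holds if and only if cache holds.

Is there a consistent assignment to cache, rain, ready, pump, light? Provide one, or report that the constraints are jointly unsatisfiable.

cache: True, rain: True, ready: True, pump: False, light: False

  (1) {pump, cache, rain, ready}: 3 true — at least one ✓
  (2) {rain, ready}: all 2 true ✓
  (3) pump=F, light=F — not both ✓
  (4) rain=T, cache=T — same ✓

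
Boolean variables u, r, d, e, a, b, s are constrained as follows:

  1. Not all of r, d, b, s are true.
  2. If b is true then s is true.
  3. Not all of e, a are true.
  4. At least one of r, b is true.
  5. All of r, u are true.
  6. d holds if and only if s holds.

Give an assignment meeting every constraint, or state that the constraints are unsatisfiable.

u = True, r = True, d = True, e = False, a = False, b = False, s = True

  (1) {r, d, b, s}: 3/4 true — not all ✓
  (2) b=F ⇒ s: vacuous ✓
  (3) {e, a}: 0/2 true — not all ✓
  (4) {r, b}: 1 true — at least one ✓
  (5) {r, u}: all 2 true ✓
  (6) d=T, s=T — same ✓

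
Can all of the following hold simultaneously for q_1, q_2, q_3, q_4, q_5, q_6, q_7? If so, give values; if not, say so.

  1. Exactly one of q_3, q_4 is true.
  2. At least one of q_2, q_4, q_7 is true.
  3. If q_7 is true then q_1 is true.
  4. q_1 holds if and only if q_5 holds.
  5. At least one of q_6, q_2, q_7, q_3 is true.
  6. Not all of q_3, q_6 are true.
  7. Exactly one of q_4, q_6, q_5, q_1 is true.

q_1 = False, q_2 = True, q_3 = False, q_4 = True, q_5 = False, q_6 = False, q_7 = False

  (1) {q_3, q_4}: 1 true — exactly one ✓
  (2) {q_2, q_4, q_7}: 2 true — at least one ✓
  (3) q_7=F ⇒ q_1: vacuous ✓
  (4) q_1=F, q_5=F — same ✓
  (5) {q_6, q_2, q_7, q_3}: 1 true — at least one ✓
  (6) {q_3, q_6}: 0/2 true — not all ✓
  (7) {q_4, q_6, q_5, q_1}: 1 true — exactly one ✓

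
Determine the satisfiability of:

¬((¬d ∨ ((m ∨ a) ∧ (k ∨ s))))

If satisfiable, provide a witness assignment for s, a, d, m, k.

s = False, a = False, d = True, m = True, k = False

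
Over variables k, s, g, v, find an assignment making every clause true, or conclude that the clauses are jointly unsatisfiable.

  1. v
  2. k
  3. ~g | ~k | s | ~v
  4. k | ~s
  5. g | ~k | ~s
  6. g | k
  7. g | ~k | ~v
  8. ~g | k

k: True, s: True, g: True, v: True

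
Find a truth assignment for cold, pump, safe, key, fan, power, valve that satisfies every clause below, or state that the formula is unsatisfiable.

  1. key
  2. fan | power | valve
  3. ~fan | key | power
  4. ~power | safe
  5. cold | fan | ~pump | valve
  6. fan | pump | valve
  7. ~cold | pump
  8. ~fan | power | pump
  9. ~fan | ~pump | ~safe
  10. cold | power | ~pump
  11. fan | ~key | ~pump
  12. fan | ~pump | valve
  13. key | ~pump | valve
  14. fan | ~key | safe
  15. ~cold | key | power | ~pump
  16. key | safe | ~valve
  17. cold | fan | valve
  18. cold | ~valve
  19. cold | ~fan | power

cold=T; pump=T; safe=F; key=T; fan=T; power=F; valve=T

Unit clause (key) forces key = True.
Set cold = True.
  then (~cold | pump) forces pump = True.
  then (fan | ~key | ~pump) forces fan = True.
  then (~fan | ~pump | ~safe) forces safe = False.
  then (~power | safe) forces power = False.
Set valve = True.
All clauses satisfied.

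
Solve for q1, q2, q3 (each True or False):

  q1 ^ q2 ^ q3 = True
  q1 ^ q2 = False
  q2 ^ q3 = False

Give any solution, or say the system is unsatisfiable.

q1=T, q2=T, q3=T

q1 ^ q2 ^ q3 = T ^ T ^ T = True ✓
q1 ^ q2 = T ^ T = False ✓
q2 ^ q3 = T ^ T = False ✓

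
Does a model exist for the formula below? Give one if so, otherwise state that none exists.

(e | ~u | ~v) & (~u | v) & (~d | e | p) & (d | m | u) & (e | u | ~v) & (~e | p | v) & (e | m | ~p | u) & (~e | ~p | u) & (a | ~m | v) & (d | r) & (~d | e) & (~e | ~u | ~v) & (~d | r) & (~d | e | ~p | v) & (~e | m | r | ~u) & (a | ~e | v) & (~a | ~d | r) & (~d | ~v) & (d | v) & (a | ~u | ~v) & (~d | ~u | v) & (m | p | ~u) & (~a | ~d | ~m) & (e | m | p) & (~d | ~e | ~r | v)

d=F, a=T, e=T, p=F, u=F, r=T, m=T, v=T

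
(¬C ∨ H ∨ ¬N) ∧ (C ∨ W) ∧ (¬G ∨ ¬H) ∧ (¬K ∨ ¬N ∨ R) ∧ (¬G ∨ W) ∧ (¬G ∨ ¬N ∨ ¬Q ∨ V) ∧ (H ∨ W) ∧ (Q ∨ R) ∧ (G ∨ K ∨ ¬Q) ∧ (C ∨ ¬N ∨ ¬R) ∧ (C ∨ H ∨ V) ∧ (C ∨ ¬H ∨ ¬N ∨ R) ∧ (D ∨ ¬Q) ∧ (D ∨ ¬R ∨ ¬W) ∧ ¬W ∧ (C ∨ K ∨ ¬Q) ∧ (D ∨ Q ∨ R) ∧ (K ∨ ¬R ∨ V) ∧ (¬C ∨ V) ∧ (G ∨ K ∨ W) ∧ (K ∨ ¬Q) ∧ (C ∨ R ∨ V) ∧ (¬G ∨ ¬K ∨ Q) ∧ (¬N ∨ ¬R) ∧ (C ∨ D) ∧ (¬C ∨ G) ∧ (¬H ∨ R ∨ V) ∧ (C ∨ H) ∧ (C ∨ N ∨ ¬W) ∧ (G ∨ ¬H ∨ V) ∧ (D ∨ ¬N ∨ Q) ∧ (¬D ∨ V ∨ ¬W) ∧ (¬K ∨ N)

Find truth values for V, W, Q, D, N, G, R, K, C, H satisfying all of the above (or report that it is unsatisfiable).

Unsatisfiable — no assignment works.

Case W = True:
  Clause (¬W) is falsified — contradiction.
Case W = False:
  (C ∨ W) forces C = True.
  (¬G ∨ W) forces G = False.
  Clause (¬C ∨ G) is falsified — contradiction.
Both cases fail, so the formula is unsatisfiable.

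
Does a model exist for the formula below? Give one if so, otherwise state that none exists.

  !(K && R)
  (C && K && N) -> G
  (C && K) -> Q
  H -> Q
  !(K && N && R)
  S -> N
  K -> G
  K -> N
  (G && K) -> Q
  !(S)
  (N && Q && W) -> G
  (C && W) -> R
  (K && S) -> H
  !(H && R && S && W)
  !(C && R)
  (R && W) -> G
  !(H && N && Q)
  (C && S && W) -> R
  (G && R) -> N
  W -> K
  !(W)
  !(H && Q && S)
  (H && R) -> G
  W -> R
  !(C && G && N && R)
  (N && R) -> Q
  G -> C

H=F, G=F, S=F, N=T, C=F, Q=T, W=F, R=F, K=F

Unit clause (!S) forces S = False.
Unit clause (!W) forces W = False.
Set H = False.
Set G = False.
  then (G || !K) forces K = False.
Set N = True.
Set C = False.
Set Q = True.
Set R = False.
All clauses satisfied.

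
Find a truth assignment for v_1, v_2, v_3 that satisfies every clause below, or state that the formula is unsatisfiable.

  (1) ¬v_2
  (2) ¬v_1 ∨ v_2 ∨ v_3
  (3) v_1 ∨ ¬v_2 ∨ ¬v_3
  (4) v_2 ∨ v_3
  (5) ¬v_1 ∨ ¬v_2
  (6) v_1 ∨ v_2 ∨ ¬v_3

Unit clause (¬v_2) forces v_2 = False.
In (v_2 ∨ v_3) only v_3 is left, so v_3 = True.
In (v_1 ∨ v_2 ∨ ¬v_3) only v_1 is left, so v_1 = True.
Check each clause:
  (¬v_2): ¬v_2 holds.
  (¬v_1 ∨ v_2 ∨ v_3): v_3 holds.
  (v_1 ∨ ¬v_2 ∨ ¬v_3): v_1 holds.
  (v_2 ∨ v_3): v_3 holds.
  (¬v_1 ∨ ¬v_2): ¬v_2 holds.
  (v_1 ∨ v_2 ∨ ¬v_3): v_1 holds.
All clauses satisfied.

v_1=T, v_2=F, v_3=T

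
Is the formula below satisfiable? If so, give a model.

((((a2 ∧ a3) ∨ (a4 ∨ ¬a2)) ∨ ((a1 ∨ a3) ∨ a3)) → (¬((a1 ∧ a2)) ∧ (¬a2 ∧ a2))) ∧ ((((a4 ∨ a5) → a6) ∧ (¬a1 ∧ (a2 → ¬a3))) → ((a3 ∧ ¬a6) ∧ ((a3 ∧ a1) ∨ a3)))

a1=F, a2=T, a3=F, a4=F, a5=T, a6=F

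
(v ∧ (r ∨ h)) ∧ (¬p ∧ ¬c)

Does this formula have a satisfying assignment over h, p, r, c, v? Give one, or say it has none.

h: True; p: False; r: True; c: False; v: True

  v ∧ (r ∨ h) = True
    r ∨ h = True
  ¬p ∧ ¬c = True
    ¬p = True
    ¬c = True
Both conjuncts True, so the formula holds.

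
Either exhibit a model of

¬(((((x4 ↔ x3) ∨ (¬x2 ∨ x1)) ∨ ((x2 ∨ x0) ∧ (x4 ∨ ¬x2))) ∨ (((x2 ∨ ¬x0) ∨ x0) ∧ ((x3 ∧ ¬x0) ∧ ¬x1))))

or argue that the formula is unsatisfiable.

x0: True, x1: False, x2: True, x3: True, x4: False

  ¬(((((x4 ↔ x3) ∨ (¬x2 ∨ x1)) ∨ ((x2 ∨ x0) ∧ (x4 ∨ ¬x2))) ∨ (((x2 ∨ ¬x0) ∨ x0) ∧ ((x3 ∧ ¬x0) ∧ ¬x1)))) = True
    (((x4 ↔ x3) ∨ (¬x2 ∨ x1)) ∨ ((x2 ∨ x0) ∧ (x4 ∨ ¬x2))) ∨ (((x2 ∨ ¬x0) ∨ x0) ∧ ((x3 ∧ ¬x0) ∧ ¬x1)) = False
      ((x4 ↔ x3) ∨ (¬x2 ∨ x1)) ∨ ((x2 ∨ x0) ∧ (x4 ∨ ¬x2)) = False
        (x4 ↔ x3) ∨ (¬x2 ∨ x1) = False
          x4 ↔ x3 = False
          ¬x2 ∨ x1 = False
            ¬x2 = False
        (x2 ∨ x0) ∧ (x4 ∨ ¬x2) = False
          x2 ∨ x0 = True
          x4 ∨ ¬x2 = False
            ¬x2 = False
      ((x2 ∨ ¬x0) ∨ x0) ∧ ((x3 ∧ ¬x0) ∧ ¬x1) = False
        (x2 ∨ ¬x0) ∨ x0 = True
          x2 ∨ ¬x0 = True
            ¬x0 = False
        (x3 ∧ ¬x0) ∧ ¬x1 = False
          x3 ∧ ¬x0 = False
            ¬x0 = False
          ¬x1 = True
The formula evaluates to True.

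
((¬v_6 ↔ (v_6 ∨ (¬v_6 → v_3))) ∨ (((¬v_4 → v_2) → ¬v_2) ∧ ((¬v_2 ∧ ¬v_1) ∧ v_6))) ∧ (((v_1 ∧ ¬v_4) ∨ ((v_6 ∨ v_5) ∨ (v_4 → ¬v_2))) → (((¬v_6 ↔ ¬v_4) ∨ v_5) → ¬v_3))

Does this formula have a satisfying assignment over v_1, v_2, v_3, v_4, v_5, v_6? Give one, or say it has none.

v_1 = False, v_2 = False, v_3 = False, v_4 = True, v_5 = True, v_6 = True

  (¬v_6 ↔ (v_6 ∨ (¬v_6 → v_3))) ∨ (((¬v_4 → v_2) → ¬v_2) ∧ ((¬v_2 ∧ ¬v_1) ∧ v_6)) = True
    ¬v_6 ↔ (v_6 ∨ (¬v_6 → v_3)) = False
      ¬v_6 = False
      v_6 ∨ (¬v_6 → v_3) = True
        ¬v_6 → v_3 = True
          ¬v_6 = False
    ((¬v_4 → v_2) → ¬v_2) ∧ ((¬v_2 ∧ ¬v_1) ∧ v_6) = True
      (¬v_4 → v_2) → ¬v_2 = True
        ¬v_4 → v_2 = True
          ¬v_4 = False
        ¬v_2 = True
      (¬v_2 ∧ ¬v_1) ∧ v_6 = True
        ¬v_2 ∧ ¬v_1 = True
          ¬v_2 = True
          ¬v_1 = True
  ((v_1 ∧ ¬v_4) ∨ ((v_6 ∨ v_5) ∨ (v_4 → ¬v_2))) → (((¬v_6 ↔ ¬v_4) ∨ v_5) → ¬v_3) = True
    (v_1 ∧ ¬v_4) ∨ ((v_6 ∨ v_5) ∨ (v_4 → ¬v_2)) = True
      v_1 ∧ ¬v_4 = False
        ¬v_4 = False
      (v_6 ∨ v_5) ∨ (v_4 → ¬v_2) = True
        v_6 ∨ v_5 = True
        v_4 → ¬v_2 = True
          ¬v_2 = True
    ((¬v_6 ↔ ¬v_4) ∨ v_5) → ¬v_3 = True
      (¬v_6 ↔ ¬v_4) ∨ v_5 = True
        ¬v_6 ↔ ¬v_4 = True
          ¬v_6 = False
          ¬v_4 = False
      ¬v_3 = True
Both conjuncts True, so the formula holds.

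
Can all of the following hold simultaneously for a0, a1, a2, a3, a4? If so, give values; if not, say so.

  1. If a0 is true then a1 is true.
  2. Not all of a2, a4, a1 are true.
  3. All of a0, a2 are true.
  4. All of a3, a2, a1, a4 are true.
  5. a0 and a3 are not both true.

Unsatisfiable

Case a3 = True:
  (3) forces a0 = True.
  Constraint (5) is violated (a0=T, a3=T) — contradiction.
Case a3 = False:
  Constraint (4) is violated (a3=F) — contradiction.
Both cases fail — unsatisfiable.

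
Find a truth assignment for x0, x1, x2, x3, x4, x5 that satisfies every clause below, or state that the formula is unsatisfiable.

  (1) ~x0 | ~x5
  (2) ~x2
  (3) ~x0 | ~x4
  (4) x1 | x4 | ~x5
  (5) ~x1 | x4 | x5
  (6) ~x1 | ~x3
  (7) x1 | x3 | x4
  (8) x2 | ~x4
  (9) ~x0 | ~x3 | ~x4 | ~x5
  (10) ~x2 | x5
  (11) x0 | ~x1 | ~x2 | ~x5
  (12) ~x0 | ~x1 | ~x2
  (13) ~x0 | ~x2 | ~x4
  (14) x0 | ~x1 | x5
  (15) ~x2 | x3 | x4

x0=F; x1=T; x2=F; x3=F; x4=F; x5=T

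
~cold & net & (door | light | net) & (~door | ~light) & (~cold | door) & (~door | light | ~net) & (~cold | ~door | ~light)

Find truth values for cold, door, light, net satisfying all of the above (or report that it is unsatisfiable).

cold=F, door=F, light=F, net=T

Unit clause (~cold) forces cold = False.
Unit clause (net) forces net = True.
Try door = True:
  (~door | ~light) forces light = False.
  clause (~door | light | ~net) is falsified — backtrack.
So door = False.
Set light = False.
Check each clause:
  (~cold): ~cold holds.
  (net): net holds.
  (door | light | net): net holds.
  (~door | ~light): ~door holds.
  (~cold | door): ~cold holds.
  (~door | light | ~net): ~door holds.
  (~cold | ~door | ~light): ~cold holds.
All clauses satisfied.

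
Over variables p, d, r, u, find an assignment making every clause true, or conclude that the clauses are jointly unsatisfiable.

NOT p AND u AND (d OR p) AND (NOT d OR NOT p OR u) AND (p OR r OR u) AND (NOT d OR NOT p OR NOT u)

Unit clause (NOT p) forces p = False.
Unit clause (u) forces u = True.
In (d OR p) only d is left, so d = True.
Set r = False.
Check each clause:
  (NOT p): NOT p holds.
  (u): u holds.
  (d OR p): d holds.
  (NOT d OR NOT p OR u): NOT p holds.
  (p OR r OR u): u holds.
  (NOT d OR NOT p OR NOT u): NOT p holds.
All clauses satisfied.

p: False; d: True; r: False; u: True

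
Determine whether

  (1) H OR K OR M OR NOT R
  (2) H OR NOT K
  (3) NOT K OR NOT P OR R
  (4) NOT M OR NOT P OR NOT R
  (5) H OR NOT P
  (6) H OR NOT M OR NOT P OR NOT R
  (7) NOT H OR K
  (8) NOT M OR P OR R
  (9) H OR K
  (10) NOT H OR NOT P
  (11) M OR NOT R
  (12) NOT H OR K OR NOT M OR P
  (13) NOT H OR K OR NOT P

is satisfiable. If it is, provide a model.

M: True; R: True; P: False; H: True; K: True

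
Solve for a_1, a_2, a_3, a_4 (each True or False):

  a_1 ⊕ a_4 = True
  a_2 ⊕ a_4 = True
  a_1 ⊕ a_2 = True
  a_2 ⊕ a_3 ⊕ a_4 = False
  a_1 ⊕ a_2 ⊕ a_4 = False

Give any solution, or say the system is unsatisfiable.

UNSATISFIABLE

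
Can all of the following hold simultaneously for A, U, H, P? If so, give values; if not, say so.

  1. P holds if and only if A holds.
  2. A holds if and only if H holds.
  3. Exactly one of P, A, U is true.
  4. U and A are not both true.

A = False, U = True, H = False, P = False

  (1) P=F, A=F — same ✓
  (2) A=F, H=F — same ✓
  (3) {P, A, U}: 1 true — exactly one ✓
  (4) U=T, A=F — not both ✓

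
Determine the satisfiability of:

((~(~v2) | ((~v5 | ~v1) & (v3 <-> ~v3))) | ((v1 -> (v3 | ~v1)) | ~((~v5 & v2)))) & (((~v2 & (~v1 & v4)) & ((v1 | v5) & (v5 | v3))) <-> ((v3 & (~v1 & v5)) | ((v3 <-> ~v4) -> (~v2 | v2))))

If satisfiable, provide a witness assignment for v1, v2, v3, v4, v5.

v1 = False; v2 = False; v3 = False; v4 = True; v5 = True

  (~(~v2) | ((~v5 | ~v1) & (v3 <-> ~v3))) | ((v1 -> (v3 | ~v1)) | ~((~v5 & v2))) = True
    ~(~v2) | ((~v5 | ~v1) & (v3 <-> ~v3)) = False
      ~(~v2) = False
        ~v2 = True
      (~v5 | ~v1) & (v3 <-> ~v3) = False
        ~v5 | ~v1 = True
          ~v5 = False
          ~v1 = True
        v3 <-> ~v3 = False
          ~v3 = True
    (v1 -> (v3 | ~v1)) | ~((~v5 & v2)) = True
      v1 -> (v3 | ~v1) = True
        v3 | ~v1 = True
          ~v1 = True
      ~((~v5 & v2)) = True
        ~v5 & v2 = False
          ~v5 = False
  ((~v2 & (~v1 & v4)) & ((v1 | v5) & (v5 | v3))) <-> ((v3 & (~v1 & v5)) | ((v3 <-> ~v4) -> (~v2 | v2))) = True
    (~v2 & (~v1 & v4)) & ((v1 | v5) & (v5 | v3)) = True
      ~v2 & (~v1 & v4) = True
        ~v2 = True
        ~v1 & v4 = True
          ~v1 = True
      (v1 | v5) & (v5 | v3) = True
        v1 | v5 = True
        v5 | v3 = True
    (v3 & (~v1 & v5)) | ((v3 <-> ~v4) -> (~v2 | v2)) = True
      v3 & (~v1 & v5) = False
        ~v1 & v5 = True
          ~v1 = True
      (v3 <-> ~v4) -> (~v2 | v2) = True
        v3 <-> ~v4 = True
          ~v4 = False
        ~v2 | v2 = True
          ~v2 = True
Both conjuncts True, so the formula holds.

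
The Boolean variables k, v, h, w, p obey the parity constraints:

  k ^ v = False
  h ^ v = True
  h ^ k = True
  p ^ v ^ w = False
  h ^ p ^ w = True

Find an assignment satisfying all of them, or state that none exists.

k=T; v=T; h=F; w=T; p=F

k ^ v = T ^ T = False ✓
h ^ v = F ^ T = True ✓
h ^ k = F ^ T = True ✓
p ^ v ^ w = F ^ T ^ T = False ✓
h ^ p ^ w = F ^ F ^ T = True ✓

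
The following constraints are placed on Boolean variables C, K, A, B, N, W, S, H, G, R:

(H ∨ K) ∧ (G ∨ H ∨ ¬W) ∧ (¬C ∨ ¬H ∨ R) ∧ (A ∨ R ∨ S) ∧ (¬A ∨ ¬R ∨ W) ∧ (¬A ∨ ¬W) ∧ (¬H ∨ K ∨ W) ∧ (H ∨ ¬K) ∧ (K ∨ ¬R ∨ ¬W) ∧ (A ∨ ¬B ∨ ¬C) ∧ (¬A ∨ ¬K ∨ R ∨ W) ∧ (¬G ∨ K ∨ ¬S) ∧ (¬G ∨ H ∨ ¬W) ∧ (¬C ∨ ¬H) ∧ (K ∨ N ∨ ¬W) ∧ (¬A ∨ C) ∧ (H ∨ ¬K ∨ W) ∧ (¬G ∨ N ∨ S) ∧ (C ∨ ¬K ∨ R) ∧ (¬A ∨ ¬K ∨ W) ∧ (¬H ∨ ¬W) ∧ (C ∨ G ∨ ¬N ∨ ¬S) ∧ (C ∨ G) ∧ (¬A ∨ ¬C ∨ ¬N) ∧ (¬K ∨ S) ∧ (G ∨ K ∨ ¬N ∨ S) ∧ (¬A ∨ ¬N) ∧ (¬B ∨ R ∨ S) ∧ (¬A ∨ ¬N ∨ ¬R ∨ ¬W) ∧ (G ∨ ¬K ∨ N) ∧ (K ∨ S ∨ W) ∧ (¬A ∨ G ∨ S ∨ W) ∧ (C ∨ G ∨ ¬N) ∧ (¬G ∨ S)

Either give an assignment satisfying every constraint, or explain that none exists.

C=F, K=T, A=F, B=F, N=F, W=F, S=T, H=T, G=T, R=T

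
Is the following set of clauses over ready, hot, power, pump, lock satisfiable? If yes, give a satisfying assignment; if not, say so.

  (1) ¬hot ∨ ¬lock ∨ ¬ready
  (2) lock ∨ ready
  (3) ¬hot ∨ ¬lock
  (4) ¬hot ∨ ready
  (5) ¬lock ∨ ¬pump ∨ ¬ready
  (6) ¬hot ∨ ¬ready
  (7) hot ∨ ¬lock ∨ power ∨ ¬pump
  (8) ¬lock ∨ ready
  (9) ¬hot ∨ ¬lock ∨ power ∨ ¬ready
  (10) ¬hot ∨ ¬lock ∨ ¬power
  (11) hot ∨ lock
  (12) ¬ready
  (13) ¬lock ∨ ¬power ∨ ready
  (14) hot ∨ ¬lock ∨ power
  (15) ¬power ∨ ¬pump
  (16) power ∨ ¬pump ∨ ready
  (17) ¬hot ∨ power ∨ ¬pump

Unsatisfiable — no assignment works.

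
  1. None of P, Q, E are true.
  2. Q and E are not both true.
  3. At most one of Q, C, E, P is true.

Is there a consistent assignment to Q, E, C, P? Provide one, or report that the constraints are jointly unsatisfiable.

Q=F; E=F; C=T; P=F

  (1) {P, Q, E}: 0 true — none ✓
  (2) Q=F, E=F — not both ✓
  (3) {Q, C, E, P}: 1 true — at most one ✓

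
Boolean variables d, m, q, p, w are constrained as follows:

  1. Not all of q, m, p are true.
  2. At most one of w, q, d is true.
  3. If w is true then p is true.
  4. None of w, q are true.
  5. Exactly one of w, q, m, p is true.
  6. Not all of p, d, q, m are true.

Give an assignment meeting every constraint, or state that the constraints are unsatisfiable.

d = False; m = False; q = False; p = True; w = False

  (1) {q, m, p}: 1/3 true — not all ✓
  (2) {w, q, d}: 0 true — at most one ✓
  (3) w=F ⇒ p: vacuous ✓
  (4) {w, q}: 0 true — none ✓
  (5) {w, q, m, p}: 1 true — exactly one ✓
  (6) {p, d, q, m}: 1/4 true — not all ✓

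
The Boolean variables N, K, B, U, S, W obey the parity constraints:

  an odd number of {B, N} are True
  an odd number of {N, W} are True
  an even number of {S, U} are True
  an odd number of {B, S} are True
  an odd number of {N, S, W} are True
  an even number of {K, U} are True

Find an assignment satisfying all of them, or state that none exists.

N = False, K = False, B = True, U = False, S = False, W = True

{B, N}: 1 true → odd ✓
{N, W}: 1 true → odd ✓
{S, U}: 0 true → even ✓
{B, S}: 1 true → odd ✓
{N, S, W}: 1 true → odd ✓
{K, U}: 0 true → even ✓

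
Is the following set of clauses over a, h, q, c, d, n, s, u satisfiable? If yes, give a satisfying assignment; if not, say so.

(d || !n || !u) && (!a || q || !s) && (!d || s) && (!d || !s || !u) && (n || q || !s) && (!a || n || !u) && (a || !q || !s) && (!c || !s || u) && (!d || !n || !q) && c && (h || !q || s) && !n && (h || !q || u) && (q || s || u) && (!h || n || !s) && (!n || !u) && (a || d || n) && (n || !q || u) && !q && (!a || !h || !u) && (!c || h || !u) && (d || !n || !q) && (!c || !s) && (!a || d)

Case s = True:
  (c) forces c = True.
  Clause (!c || !s) is falsified — contradiction.
Case s = False:
  (!d || s) forces d = False.
  (c) forces c = True.
  (!n) forces n = False.
  (a || d || n) forces a = True.
  Clause (!a || d) is falsified — contradiction.
Both cases fail, so the formula is unsatisfiable.

No satisfying assignment exists.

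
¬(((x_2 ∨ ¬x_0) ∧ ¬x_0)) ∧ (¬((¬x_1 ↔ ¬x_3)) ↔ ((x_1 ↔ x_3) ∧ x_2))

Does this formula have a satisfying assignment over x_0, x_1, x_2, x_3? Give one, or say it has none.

x_0 = True, x_1 = True, x_2 = False, x_3 = True

  ¬(((x_2 ∨ ¬x_0) ∧ ¬x_0)) = True
    (x_2 ∨ ¬x_0) ∧ ¬x_0 = False
      x_2 ∨ ¬x_0 = False
        ¬x_0 = False
      ¬x_0 = False
  ¬((¬x_1 ↔ ¬x_3)) ↔ ((x_1 ↔ x_3) ∧ x_2) = True
    ¬((¬x_1 ↔ ¬x_3)) = False
      ¬x_1 ↔ ¬x_3 = True
        ¬x_1 = False
        ¬x_3 = False
    (x_1 ↔ x_3) ∧ x_2 = False
      x_1 ↔ x_3 = True
Both conjuncts True, so the formula holds.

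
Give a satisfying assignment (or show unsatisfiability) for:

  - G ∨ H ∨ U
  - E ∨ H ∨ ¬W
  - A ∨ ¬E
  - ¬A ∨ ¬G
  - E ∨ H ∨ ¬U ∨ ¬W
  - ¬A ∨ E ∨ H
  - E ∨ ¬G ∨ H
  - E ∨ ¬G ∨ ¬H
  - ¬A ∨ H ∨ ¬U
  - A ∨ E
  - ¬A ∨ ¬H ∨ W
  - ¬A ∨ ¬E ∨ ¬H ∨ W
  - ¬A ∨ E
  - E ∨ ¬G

Set U = True.
Set W = True.
Try A = False:
  (A ∨ ¬E) forces E = False.
  clause (A ∨ E) is falsified — backtrack.
So A = True.
  then (¬A ∨ ¬G) forces G = False.
  then (¬A ∨ H ∨ ¬U) forces H = True.
  then (¬A ∨ E) forces E = True.
All clauses satisfied.

U=T; W=T; A=T; H=T; G=F; E=T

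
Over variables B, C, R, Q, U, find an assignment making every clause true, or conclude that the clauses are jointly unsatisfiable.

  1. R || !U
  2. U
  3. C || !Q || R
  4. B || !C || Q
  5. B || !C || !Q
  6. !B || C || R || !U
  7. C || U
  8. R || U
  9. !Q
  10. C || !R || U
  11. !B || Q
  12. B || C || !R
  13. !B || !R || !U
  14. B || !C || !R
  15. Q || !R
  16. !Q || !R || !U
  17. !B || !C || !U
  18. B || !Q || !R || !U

UNSATISFIABLE

Case Q = True:
  Clause (!Q) is falsified — contradiction.
Case Q = False:
  (U) forces U = True.
  (R || !U) forces R = True.
  Clause (Q || !R) is falsified — contradiction.
Both cases fail, so the formula is unsatisfiable.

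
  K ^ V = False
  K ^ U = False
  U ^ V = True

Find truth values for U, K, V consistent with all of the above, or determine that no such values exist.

Unsatisfiable — no assignment works.

Adding constraints 1, 2, 3 mod 2: every variable appears an even number of times on the left, so the left side is 0.
But the right sides sum to 1 (mod 2). 0 ≠ 1 — the system is inconsistent.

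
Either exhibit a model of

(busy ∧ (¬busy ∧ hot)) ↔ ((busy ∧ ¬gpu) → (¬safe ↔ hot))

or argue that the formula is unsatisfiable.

gpu=F, hot=T, safe=T, busy=T

  (busy ∧ (¬busy ∧ hot)) ↔ ((busy ∧ ¬gpu) → (¬safe ↔ hot)) = True
    busy ∧ (¬busy ∧ hot) = False
      ¬busy ∧ hot = False
        ¬busy = False
    (busy ∧ ¬gpu) → (¬safe ↔ hot) = False
      busy ∧ ¬gpu = True
        ¬gpu = True
      ¬safe ↔ hot = False
        ¬safe = False
The formula evaluates to True.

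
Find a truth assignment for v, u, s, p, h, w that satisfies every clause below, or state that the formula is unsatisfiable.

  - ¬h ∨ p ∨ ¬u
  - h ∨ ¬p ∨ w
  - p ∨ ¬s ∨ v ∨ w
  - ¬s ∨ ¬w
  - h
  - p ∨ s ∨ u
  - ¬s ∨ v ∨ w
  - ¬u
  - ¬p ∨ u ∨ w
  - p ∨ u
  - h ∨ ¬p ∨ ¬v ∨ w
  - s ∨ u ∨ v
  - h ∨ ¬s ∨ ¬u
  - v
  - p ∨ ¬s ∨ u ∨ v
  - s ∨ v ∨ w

v = True, u = False, s = False, p = True, h = True, w = True

Unit clause (h) forces h = True.
Unit clause (¬u) forces u = False.
In (p ∨ u) only p is left, so p = True.
Unit clause (v) forces v = True.
In (¬p ∨ u ∨ w) only w is left, so w = True.
In (¬s ∨ ¬w) only ¬s is left, so s = False.
All clauses satisfied.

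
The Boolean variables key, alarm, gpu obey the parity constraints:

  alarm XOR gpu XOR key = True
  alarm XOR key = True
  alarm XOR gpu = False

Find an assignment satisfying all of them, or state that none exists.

key=T, alarm=F, gpu=F

alarm XOR gpu XOR key = F XOR F XOR T = True ✓
alarm XOR key = F XOR T = True ✓
alarm XOR gpu = F XOR F = False ✓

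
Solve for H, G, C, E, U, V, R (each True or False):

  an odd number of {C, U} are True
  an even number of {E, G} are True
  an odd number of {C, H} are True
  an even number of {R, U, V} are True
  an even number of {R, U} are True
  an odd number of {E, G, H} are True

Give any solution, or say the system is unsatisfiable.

H = True; G = True; C = False; E = True; U = True; V = False; R = True

{C, U}: 1 true → odd ✓
{E, G}: 2 true → even ✓
{C, H}: 1 true → odd ✓
{R, U, V}: 2 true → even ✓
{R, U}: 2 true → even ✓
{E, G, H}: 3 true → odd ✓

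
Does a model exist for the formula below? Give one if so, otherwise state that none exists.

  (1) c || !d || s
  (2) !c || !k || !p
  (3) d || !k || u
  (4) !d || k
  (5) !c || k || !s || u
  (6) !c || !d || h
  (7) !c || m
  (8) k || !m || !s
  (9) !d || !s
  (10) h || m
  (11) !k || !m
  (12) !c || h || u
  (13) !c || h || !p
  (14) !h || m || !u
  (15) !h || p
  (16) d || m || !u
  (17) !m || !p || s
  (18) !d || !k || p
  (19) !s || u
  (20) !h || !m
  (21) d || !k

Set k = False.
  then (!d || k) forces d = False.
Set c = False.
Try s = True:
  (k || !m || !s) forces m = False.
  (h || m) forces h = True.
  (!h || m || !u) forces u = False.
  clause (!s || u) is falsified — backtrack.
So s = False.
Set u = True.
  then (d || m || !u) forces m = True.
  then (!m || !p || s) forces p = False.
  then (!h || !m) forces h = False.
All clauses satisfied.

k = False; c = False; s = False; u = True; d = False; m = True; p = False; h = False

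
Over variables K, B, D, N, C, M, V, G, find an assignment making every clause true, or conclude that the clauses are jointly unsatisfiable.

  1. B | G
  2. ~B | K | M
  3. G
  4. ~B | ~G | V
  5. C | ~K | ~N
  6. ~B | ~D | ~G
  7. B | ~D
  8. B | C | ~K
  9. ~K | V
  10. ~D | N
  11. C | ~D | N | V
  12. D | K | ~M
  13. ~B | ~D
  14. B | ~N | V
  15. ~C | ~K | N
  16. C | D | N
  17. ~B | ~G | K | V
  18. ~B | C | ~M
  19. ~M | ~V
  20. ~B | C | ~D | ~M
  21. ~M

K=F, B=F, D=F, N=F, C=T, M=F, V=F, G=T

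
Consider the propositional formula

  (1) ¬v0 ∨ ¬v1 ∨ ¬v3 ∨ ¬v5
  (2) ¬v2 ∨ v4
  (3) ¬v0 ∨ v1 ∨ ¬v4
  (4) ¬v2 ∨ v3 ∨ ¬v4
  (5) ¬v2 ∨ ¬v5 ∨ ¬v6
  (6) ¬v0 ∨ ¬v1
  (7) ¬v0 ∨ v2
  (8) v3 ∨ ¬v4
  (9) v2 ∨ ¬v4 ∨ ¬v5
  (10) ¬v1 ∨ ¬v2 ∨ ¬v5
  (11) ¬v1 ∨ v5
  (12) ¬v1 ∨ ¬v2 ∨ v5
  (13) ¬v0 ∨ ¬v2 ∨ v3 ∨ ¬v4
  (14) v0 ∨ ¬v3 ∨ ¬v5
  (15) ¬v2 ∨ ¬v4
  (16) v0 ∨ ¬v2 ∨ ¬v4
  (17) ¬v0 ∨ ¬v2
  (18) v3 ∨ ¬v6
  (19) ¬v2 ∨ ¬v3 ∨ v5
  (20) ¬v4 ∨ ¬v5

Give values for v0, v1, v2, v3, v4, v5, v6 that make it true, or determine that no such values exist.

v0: False, v1: False, v2: False, v3: False, v4: False, v5: True, v6: False

Try v0 = True:
  (¬v0 ∨ ¬v1) forces v1 = False.
  (¬v0 ∨ v1 ∨ ¬v4) forces v4 = False.
  (¬v2 ∨ v4) forces v2 = False.
  clause (¬v0 ∨ v2) is falsified — backtrack.
So v0 = False.
Set v1 = False.
Set v2 = False.
Set v3 = False.
  then (v3 ∨ ¬v4) forces v4 = False.
  then (v3 ∨ ¬v6) forces v6 = False.
Set v5 = True.
All clauses satisfied.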